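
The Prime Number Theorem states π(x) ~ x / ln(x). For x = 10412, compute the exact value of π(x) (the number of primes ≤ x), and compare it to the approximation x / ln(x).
π(10412) = 1274;  x/ln(x) ≈ 1125.53;  relative error ≈ 11.65%.

Directly count primes up to 10412: π(10412) = 1274. The PNT approximation gives 10412/ln(10412) ≈ 10412/9.25071 ≈ 1125.53. Relative error (π(x) − x/ln(x)) / π(x) ≈ 11.65%; the approximation is known to undercount slightly (Li(x) is a better estimate).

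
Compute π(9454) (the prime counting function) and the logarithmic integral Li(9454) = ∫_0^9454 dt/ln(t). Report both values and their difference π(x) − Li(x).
π(9454) = 1170;  Li(9454) ≈ 1186.68;  π(x) − Li(x) ≈ -16.68.

Direct count of primes ≤ 9454 gives π(9454) = 1170. Numerical evaluation of the logarithmic integral gives Li(9454) ≈ 1186.68. The difference π(x) − Li(x) ≈ -16.68 is typically negative for small/moderate x (Li(x) overestimates), though Littlewood's theorem shows this sign changes infinitely often.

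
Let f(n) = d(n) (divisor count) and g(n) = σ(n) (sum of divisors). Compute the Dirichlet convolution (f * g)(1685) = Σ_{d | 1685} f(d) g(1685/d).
(d * σ)(1685) = 2720

Divisors of 1685: [1, 5, 337, 1685]. For each d | 1685:
  d = 1: d(1) · σ(1685/1) = 1 · 2028 = 2028
  d = 5: d(5) · σ(1685/5) = 2 · 338 = 676
  d = 337: d(337) · σ(1685/337) = 2 · 6 = 12
  d = 1685: d(1685) · σ(1685/1685) = 4 · 1 = 4
Summing: (d * σ)(1685) = 2028 + 676 + 12 + 4 = 2720.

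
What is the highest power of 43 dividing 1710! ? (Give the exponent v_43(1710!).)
v_43(1710!) = 39

Legendre's formula: v_p(n!) = Σ_{k ≥ 1} ⌊n / p^k⌋. For p = 43, n = 1710, the terms are:
  ⌊1710/43^1⌋ = ⌊1710/43⌋ = 39
(the next term ⌊1710/43^2⌋ = 0, terminating the sum). Summing: v_43(1710!) = 39 = 39.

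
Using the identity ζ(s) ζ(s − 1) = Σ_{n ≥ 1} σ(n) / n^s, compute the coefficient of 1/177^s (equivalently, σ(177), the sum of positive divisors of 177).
σ(177) = 240

In the product (Σ m^0/m^s)(Σ k / k^s) = Σ (Σ_{d | n} d) / n^s, the coefficient of 1/n^s is σ(n) = Σ_{d | n} d. For n = 177, divisors are [1, 3, 59, 177]; summing: σ(177) = 240.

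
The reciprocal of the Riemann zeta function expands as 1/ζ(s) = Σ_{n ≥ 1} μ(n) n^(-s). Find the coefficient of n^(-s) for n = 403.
μ(403) = 1

Factor n = 403 = 13 · 31. μ(n) = 0 if any exponent ≥ 2 (not squarefree); otherwise μ(n) = (−1)^{ω(n)} where ω(n) is the number of distinct prime factors. Applying: μ(403) = 1.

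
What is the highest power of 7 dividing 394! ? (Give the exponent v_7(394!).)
v_7(394!) = 65

Legendre's formula: v_p(n!) = Σ_{k ≥ 1} ⌊n / p^k⌋. For p = 7, n = 394, the terms are:
  ⌊394/7^1⌋ = ⌊394/7⌋ = 56
  ⌊394/7^2⌋ = ⌊394/49⌋ = 8
  ⌊394/7^3⌋ = ⌊394/343⌋ = 1
(the next term ⌊394/7^4⌋ = 0, terminating the sum). Summing: v_7(394!) = 56 + 8 + 1 = 65.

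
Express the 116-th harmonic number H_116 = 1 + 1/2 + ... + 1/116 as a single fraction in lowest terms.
H_116 = 92723052988307480317436790993517488799788772043569/17379782769567790172972927968296006432665936992320

Direct summation: H_116 = 1 + 1/2 + ... + 1/116. The least common denominator is lcm(1, ..., 116) = 955888052326228459513511038256280353796626534577600; over this denominator the numerator is 955888052326228459513511038256280353796626534577600 + 477944026163114229756755519128140176898313267288800 + 318629350775409486504503679418760117932208844859200 + 238972013081557114878377759564070088449156633644400 + 191177610465245691902702207651256070759325306915520 + 159314675387704743252251839709380058966104422429600 + 136555436046604065644787291179468621970946647796800 + 119486006540778557439188879782035044224578316822200 + 106209783591803162168167893139586705977402948286400 + 95588805232622845951351103825628035379662653457760 + 86898913847838950864864639841480032163329684961600 + 79657337693852371626125919854690029483052211214800 + 73529850178940650731808541404329257984355887275200 + 68277718023302032822393645589734310985473323898400 + 63725870155081897300900735883752023586441768971840 + 59743003270389278719594439891017522112289158411100 + 56228708960366379971383002250369432576272149092800 + 53104891795901581084083946569793352988701474143200 + 50309897490854129448079528329277913357717186030400 + 47794402616311422975675551912814017689831326728880 + 45518478682201355214929097059822873990315549265600 + 43449456923919475432432319920740016081664842480800 + 41560350101140367804935262532881754512896805851200 + 39828668846926185813062959927345014741526105607400 + 38235522093049138380540441530251214151865061383104 + 36764925089470325365904270702164628992177943637600 + 35403261197267720722722631046528901992467649428800 + 34138859011651016411196822794867155492736661949200 + 32961656976766498603914173732975184613676777054400 + 31862935077540948650450367941876011793220884485920 + 30835098462136401919790678653428398509568597889600 + 29871501635194639359797219945508761056144579205550 + 28966304615946316954954879947160010721109894987200 + 28114354480183189985691501125184716288136074546400 + 27311087209320813128957458235893724394189329559360 + 26552445897950790542041973284896676494350737071600 + 25834812225033201608473271304223793345854771204800 + 25154948745427064724039764164638956678858593015200 + 24509950059646883577269513801443085994785295758400 + 23897201308155711487837775956407008844915663364440 + 23314342739664108768622220445275130580405525233600 + 22759239341100677607464548529911436995157774632800 + 22229954705261126965430489261773961716200617083200 + 21724728461959737716216159960370008040832421240400 + 21241956718360632433633578627917341195480589657280 + 20780175050570183902467631266440877256448402925600 + 20338043666515499138585341239495326676523968820800 + 19914334423463092906531479963672507370763052803700 + 19507919435229152234969613025638374567278092542400 + 19117761046524569190270220765125607075932530691552 + 18742902986788793323794334083456477525424049697600 + 18382462544735162682952135351082314496088971818800 + 18035623628796763387047378080307176486728802539200 + 17701630598633860361361315523264450996233824714400 + 17379782769567790172972927968296006432665936992320 + 17069429505825508205598411397433577746368330974600 + 16769965830284709816026509443092637785905728676800 + 16480828488383249301957086866487592306838388527200 + 16201492412308956940906966750106446674519093806400 + 15931467538770474325225183970938005896610442242960 + 15670295939774237041205098987807874652403713681600 + 15417549231068200959895339326714199254784298944800 + 15172826227400451738309699019940957996771849755200 + 14935750817597319679898609972754380528072289602775 + 14705970035788130146361708280865851596871177455040 + 14483152307973158477477439973580005360554947493600 + 14266985855615350141992702063526572444725769172800 + 14057177240091594992845750562592358144068037273200 + 13853450033713455934978420844293918170965601950400 + 13655543604660406564478729117946862197094664779680 + 13463212004594767035401563919102540194318683585600 + 13276222948975395271020986642448338247175368535800 + 13094356881181211774157685455565484298583925131200 + 12917406112516600804236635652111896672927385602400 + 12745174031016379460180147176750404717288353794368 + 12577474372713532362019882082319478339429296507600 + 12414130549691278694980662834497147451904240708800 + 12254975029823441788634756900721542997392647879200 + 12099848763623145057133051117168105744261095374400 + 11948600654077855743918887978203504422457831682220 + 11801087065755906907574210348842967330822549809600 + 11657171369832054384311110222637565290202762616800 + 11516723522002752524259169135617835587911163067200 + 11379619670550338803732274264955718497578887316400 + 11245741792073275994276600450073886515254429818560 + 11114977352630563482715244630886980858100308541600 + 10987218992255499534638057910991728204558925684800 + 10862364230979868858108079980185004020416210620200 + 10740315194676724264196753238834610716816028478400 + 10620978359180316216816789313958670597740294828640 + 10504264311277235818829791629189893997765126753600 + 10390087525285091951233815633220438628224201462800 + 10278366154045467306596892884476132836522865963200 + 10169021833257749569292670619747663338261984410400 + 10061979498170825889615905665855582671543437206080 + 9957167211731546453265739981836253685381526401850 + 9854516003363179994984649878930725296872438500800 + 9753959717614576117484806512819187283639046271200 + 9655434871982105651651626649053336907036631662400 + 9558880523262284595135110382562803537966265345776 + 9464238141843846133797138992636439146501252817600 + 9371451493394396661897167041728238762712024848800 + 9280466527439111257412728526760003434918704219200 + 9191231272367581341476067675541157248044485909400 + 9103695736440271042985819411964574798063109853120 + 9017811814398381693523689040153588243364401269600 + 8933533199310546350593561105198881811183425556800 + 8850815299316930180680657761632225498116912357200 + 8769615158956224399206523286754865631161711326400 + 8689891384783895086486463984148003216332968496160 + 8611604075011067202824423768074597781951590401600 + 8534714752912754102799205698716788873184165487300 + 8459186303771933270031071135011330564571916235200 + 8384982915142354908013254721546318892952864338400 + 8312070020228073560987052506576350902579361170240 + 8240414244191624650978543433243796153419194263600 = 5099767914356911417459023504643461883988382462396295, so H_116 = 5099767914356911417459023504643461883988382462396295/955888052326228459513511038256280353796626534577600; reducing by gcd(5099767914356911417459023504643461883988382462396295, 955888052326228459513511038256280353796626534577600) = 55 gives 92723052988307480317436790993517488799788772043569/17379782769567790172972927968296006432665936992320 ≈ 5.33511. (The PNT-adjacent estimate ln(116) + γ ≈ 5.33081 matches within O(1/n).)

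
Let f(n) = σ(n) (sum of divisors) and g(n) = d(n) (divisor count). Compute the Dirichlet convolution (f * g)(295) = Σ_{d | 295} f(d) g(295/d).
(σ * d)(295) = 496

Divisors of 295: [1, 5, 59, 295]. For each d | 295:
  d = 1: σ(1) · d(295/1) = 1 · 4 = 4
  d = 5: σ(5) · d(295/5) = 6 · 2 = 12
  d = 59: σ(59) · d(295/59) = 60 · 2 = 120
  d = 295: σ(295) · d(295/295) = 360 · 1 = 360
Summing: (σ * d)(295) = 4 + 12 + 120 + 360 = 496.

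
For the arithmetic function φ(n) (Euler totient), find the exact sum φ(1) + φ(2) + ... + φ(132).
Σ_{n ≤ 132} φ(n) = 5324

Compute φ(n) for each 1 ≤ n ≤ 132: φ(1) = 1, φ(2) = 1, φ(3) = 2, φ(4) = 2, φ(5) = 4, φ(6) = 2, φ(7) = 6, φ(8) = 4, φ(9) = 6, φ(10) = 4, φ(11) = 10, φ(12) = 4, φ(13) = 12, φ(14) = 6, φ(15) = 8, φ(16) = 8, φ(17) = 16, φ(18) = 6, φ(19) = 18, φ(20) = 8, φ(21) = 12, φ(22) = 10, φ(23) = 22, φ(24) = 8, φ(25) = 20, φ(26) = 12, φ(27) = 18, φ(28) = 12, φ(29) = 28, φ(30) = 8, φ(31) = 30, φ(32) = 16, φ(33) = 20, φ(34) = 16, φ(35) = 24, φ(36) = 12, φ(37) = 36, φ(38) = 18, φ(39) = 24, φ(40) = 16, φ(41) = 40, φ(42) = 12, φ(43) = 42, φ(44) = 20, φ(45) = 24, φ(46) = 22, φ(47) = 46, φ(48) = 16, φ(49) = 42, φ(50) = 20, φ(51) = 32, φ(52) = 24, φ(53) = 52, φ(54) = 18, φ(55) = 40, φ(56) = 24, φ(57) = 36, φ(58) = 28, φ(59) = 58, φ(60) = 16, φ(61) = 60, φ(62) = 30, φ(63) = 36, φ(64) = 32, φ(65) = 48, φ(66) = 20, φ(67) = 66, φ(68) = 32, φ(69) = 44, φ(70) = 24, φ(71) = 70, φ(72) = 24, φ(73) = 72, φ(74) = 36, φ(75) = 40, φ(76) = 36, φ(77) = 60, φ(78) = 24, φ(79) = 78, φ(80) = 32, φ(81) = 54, φ(82) = 40, φ(83) = 82, φ(84) = 24, φ(85) = 64, φ(86) = 42, φ(87) = 56, φ(88) = 40, φ(89) = 88, φ(90) = 24, φ(91) = 72, φ(92) = 44, φ(93) = 60, φ(94) = 46, φ(95) = 72, φ(96) = 32, φ(97) = 96, φ(98) = 42, φ(99) = 60, φ(100) = 40, φ(101) = 100, φ(102) = 32, φ(103) = 102, φ(104) = 48, φ(105) = 48, φ(106) = 52, φ(107) = 106, φ(108) = 36, φ(109) = 108, φ(110) = 40, φ(111) = 72, φ(112) = 48, φ(113) = 112, φ(114) = 36, φ(115) = 88, φ(116) = 56, φ(117) = 72, φ(118) = 58, φ(119) = 96, φ(120) = 32, φ(121) = 110, φ(122) = 60, φ(123) = 80, φ(124) = 60, φ(125) = 100, φ(126) = 36, φ(127) = 126, φ(128) = 64, φ(129) = 84, φ(130) = 48, φ(131) = 130, φ(132) = 40. Summing all 132 values: 5324. (Average order: Σ_{n ≤ x} φ(n) ~ (3/π²) x². For x = 132, (3/π²)·132² ≈ 5296.26.)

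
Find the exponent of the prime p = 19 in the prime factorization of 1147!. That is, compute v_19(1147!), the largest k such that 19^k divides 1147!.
v_19(1147!) = 63

Legendre's formula: v_p(n!) = Σ_{k ≥ 1} ⌊n / p^k⌋. For p = 19, n = 1147, the terms are:
  ⌊1147/19^1⌋ = ⌊1147/19⌋ = 60
  ⌊1147/19^2⌋ = ⌊1147/361⌋ = 3
(the next term ⌊1147/19^3⌋ = 0, terminating the sum). Summing: v_19(1147!) = 60 + 3 = 63.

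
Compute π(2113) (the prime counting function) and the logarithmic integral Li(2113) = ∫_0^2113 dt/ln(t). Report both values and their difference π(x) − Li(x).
π(2113) = 319;  Li(2113) ≈ 329.62;  π(x) − Li(x) ≈ -10.62.

Direct count of primes ≤ 2113 gives π(2113) = 319. Numerical evaluation of the logarithmic integral gives Li(2113) ≈ 329.62. The difference π(x) − Li(x) ≈ -10.62 is typically negative for small/moderate x (Li(x) overestimates), though Littlewood's theorem shows this sign changes infinitely often.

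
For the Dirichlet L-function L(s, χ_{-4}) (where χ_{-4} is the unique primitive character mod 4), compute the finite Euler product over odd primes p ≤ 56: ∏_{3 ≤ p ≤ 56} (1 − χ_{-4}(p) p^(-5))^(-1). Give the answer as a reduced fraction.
∏ = 241552412610573346540717288090615330738043013683948985221451329316738054554305/242484077809603940117660402752750309983134701869309180441833184178683110227968

The odd primes p ≤ 56 are [3, 5, 7, 11, 13, 17, 19, 23, 29, 31, 37, 41, 43, 47, 53]. For each, χ(p) = 1 if p ≡ 1 mod 4, χ(p) = −1 if p ≡ 3 mod 4. Taking (1 − χ(p)/p^5)^(-1) = p^5/(p^5 − χ(p)): (1 − (-1)/3^5)^(-1) · (1 − (1)/5^5)^(-1) · (1 − (-1)/7^5)^(-1) · (1 − (-1)/11^5)^(-1) · (1 − (1)/13^5)^(-1) · (1 − (1)/17^5)^(-1) · (1 − (-1)/19^5)^(-1) · (1 − (-1)/23^5)^(-1) · (1 − (1)/29^5)^(-1) · (1 − (-1)/31^5)^(-1) · (1 − (1)/37^5)^(-1) · (1 − (1)/41^5)^(-1) · (1 − (-1)/43^5)^(-1) · (1 − (-1)/47^5)^(-1) · (1 − (1)/53^5)^(-1) = 241552412610573346540717288090615330738043013683948985221451329316738054554305/242484077809603940117660402752750309983134701869309180441833184178683110227968.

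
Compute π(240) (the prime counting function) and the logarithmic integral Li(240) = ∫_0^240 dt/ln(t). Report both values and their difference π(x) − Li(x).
π(240) = 52;  Li(240) ≈ 57.61;  π(x) − Li(x) ≈ -5.61.

Direct count of primes ≤ 240 gives π(240) = 52. Numerical evaluation of the logarithmic integral gives Li(240) ≈ 57.61. The difference π(x) − Li(x) ≈ -5.61 is typically negative for small/moderate x (Li(x) overestimates), though Littlewood's theorem shows this sign changes infinitely often.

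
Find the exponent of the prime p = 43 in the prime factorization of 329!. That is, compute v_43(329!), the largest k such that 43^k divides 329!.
v_43(329!) = 7

Legendre's formula: v_p(n!) = Σ_{k ≥ 1} ⌊n / p^k⌋. For p = 43, n = 329, the terms are:
  ⌊329/43^1⌋ = ⌊329/43⌋ = 7
(the next term ⌊329/43^2⌋ = 0, terminating the sum). Summing: v_43(329!) = 7 = 7.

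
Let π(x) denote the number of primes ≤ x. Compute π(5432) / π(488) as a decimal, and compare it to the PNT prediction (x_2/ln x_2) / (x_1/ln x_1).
π(5432)/π(488) = 717/93 ≈ 7.7097;  PNT prediction ≈ 8.0122.

π(488) = 93 and π(5432) = 717, so π(5432)/π(488) ≈ 7.7097. The PNT-predicted ratio is (5432/ln(5432)) / (488/ln(488)) ≈ 8.0122. The two agree to within a few percent, as expected.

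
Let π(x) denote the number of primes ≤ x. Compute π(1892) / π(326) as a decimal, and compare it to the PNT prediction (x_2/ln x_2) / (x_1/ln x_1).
π(1892)/π(326) = 290/66 ≈ 4.3939;  PNT prediction ≈ 4.4511.

π(326) = 66 and π(1892) = 290, so π(1892)/π(326) ≈ 4.3939. The PNT-predicted ratio is (1892/ln(1892)) / (326/ln(326)) ≈ 4.4511. The two agree to within a few percent, as expected.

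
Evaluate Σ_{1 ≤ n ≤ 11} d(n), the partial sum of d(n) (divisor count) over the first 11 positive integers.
Σ_{n ≤ 11} d(n) = 29

Compute d(n) for each 1 ≤ n ≤ 11: d(1) = 1, d(2) = 2, d(3) = 2, d(4) = 3, d(5) = 2, d(6) = 4, d(7) = 2, d(8) = 4, d(9) = 3, d(10) = 4, d(11) = 2. Summing all 11 values: 29. (Dirichlet's divisor formula: Σ_{n ≤ x} d(n) = x ln(x) + (2γ − 1) x + O(√x). For x = 11, the asymptotic estimate is ≈ 28.08.)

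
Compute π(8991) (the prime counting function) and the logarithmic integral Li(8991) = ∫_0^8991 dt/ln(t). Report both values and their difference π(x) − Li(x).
π(8991) = 1116;  Li(8991) ≈ 1135.96;  π(x) − Li(x) ≈ -19.96.

Direct count of primes ≤ 8991 gives π(8991) = 1116. Numerical evaluation of the logarithmic integral gives Li(8991) ≈ 1135.96. The difference π(x) − Li(x) ≈ -19.96 is typically negative for small/moderate x (Li(x) overestimates), though Littlewood's theorem shows this sign changes infinitely often.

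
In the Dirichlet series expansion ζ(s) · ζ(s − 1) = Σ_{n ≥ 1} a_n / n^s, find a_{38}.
σ(38) = 60

In the product (Σ m^0/m^s)(Σ k / k^s) = Σ (Σ_{d | n} d) / n^s, the coefficient of 1/n^s is σ(n) = Σ_{d | n} d. For n = 38, divisors are [1, 2, 19, 38]; summing: σ(38) = 60.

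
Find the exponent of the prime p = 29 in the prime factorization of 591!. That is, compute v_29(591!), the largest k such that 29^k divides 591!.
v_29(591!) = 20

Legendre's formula: v_p(n!) = Σ_{k ≥ 1} ⌊n / p^k⌋. For p = 29, n = 591, the terms are:
  ⌊591/29^1⌋ = ⌊591/29⌋ = 20
(the next term ⌊591/29^2⌋ = 0, terminating the sum). Summing: v_29(591!) = 20 = 20.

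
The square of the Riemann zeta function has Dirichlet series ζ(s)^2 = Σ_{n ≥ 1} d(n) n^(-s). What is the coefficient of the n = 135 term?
d(135) = 8

ζ(s)^2 = (Σ 1/m^s)(Σ 1/k^s). The coefficient of 1/n^s in the product is the number of ordered pairs (m, k) with mk = n, which equals d(n). For n = 135, divisors are [1, 3, 5, 9, 15, 27, 45, 135], so d(135) = 8.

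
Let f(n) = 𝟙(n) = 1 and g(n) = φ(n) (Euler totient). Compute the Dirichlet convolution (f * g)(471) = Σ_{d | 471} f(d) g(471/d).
(𝟙 * φ)(471) = 471

Divisors of 471: [1, 3, 157, 471]. For each d | 471:
  d = 1: 𝟙(1) · φ(471/1) = 1 · 312 = 312
  d = 3: 𝟙(3) · φ(471/3) = 1 · 156 = 156
  d = 157: 𝟙(157) · φ(471/157) = 1 · 2 = 2
  d = 471: 𝟙(471) · φ(471/471) = 1 · 1 = 1
Summing: (𝟙 * φ)(471) = 312 + 156 + 2 + 1 = 471.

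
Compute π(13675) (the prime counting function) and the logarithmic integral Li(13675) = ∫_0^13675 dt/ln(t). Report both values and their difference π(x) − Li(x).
π(13675) = 1614;  Li(13675) ≈ 1638.17;  π(x) − Li(x) ≈ -24.17.

Direct count of primes ≤ 13675 gives π(13675) = 1614. Numerical evaluation of the logarithmic integral gives Li(13675) ≈ 1638.17. The difference π(x) − Li(x) ≈ -24.17 is typically negative for small/moderate x (Li(x) overestimates), though Littlewood's theorem shows this sign changes infinitely often.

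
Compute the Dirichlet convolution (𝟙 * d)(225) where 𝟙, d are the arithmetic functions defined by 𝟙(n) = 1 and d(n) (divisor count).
(𝟙 * d)(225) = 36

Divisors of 225: [1, 3, 5, 9, 15, 25, 45, 75, 225]. For each d | 225:
  d = 1: 𝟙(1) · d(225/1) = 1 · 9 = 9
  d = 3: 𝟙(3) · d(225/3) = 1 · 6 = 6
  d = 5: 𝟙(5) · d(225/5) = 1 · 6 = 6
  d = 9: 𝟙(9) · d(225/9) = 1 · 3 = 3
  d = 15: 𝟙(15) · d(225/15) = 1 · 4 = 4
  d = 25: 𝟙(25) · d(225/25) = 1 · 3 = 3
  d = 45: 𝟙(45) · d(225/45) = 1 · 2 = 2
  d = 75: 𝟙(75) · d(225/75) = 1 · 2 = 2
  d = 225: 𝟙(225) · d(225/225) = 1 · 1 = 1
Summing: (𝟙 * d)(225) = 9 + 6 + 6 + 3 + 4 + 3 + 2 + 2 + 1 = 36.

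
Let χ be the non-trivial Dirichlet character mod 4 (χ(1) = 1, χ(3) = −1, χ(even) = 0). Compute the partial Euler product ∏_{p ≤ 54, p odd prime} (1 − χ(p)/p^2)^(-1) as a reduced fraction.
∏ = 6080498115610191266973991/6635764829241999360000000

The odd primes p ≤ 54 are [3, 5, 7, 11, 13, 17, 19, 23, 29, 31, 37, 41, 43, 47, 53]. For each, χ(p) = 1 if p ≡ 1 mod 4, χ(p) = −1 if p ≡ 3 mod 4. Taking (1 − χ(p)/p^2)^(-1) = p^2/(p^2 − χ(p)): (1 − (-1)/3^2)^(-1) · (1 − (1)/5^2)^(-1) · (1 − (-1)/7^2)^(-1) · (1 − (-1)/11^2)^(-1) · (1 − (1)/13^2)^(-1) · (1 − (1)/17^2)^(-1) · (1 − (-1)/19^2)^(-1) · (1 − (-1)/23^2)^(-1) · (1 − (1)/29^2)^(-1) · (1 − (-1)/31^2)^(-1) · (1 − (1)/37^2)^(-1) · (1 − (1)/41^2)^(-1) · (1 − (-1)/43^2)^(-1) · (1 − (-1)/47^2)^(-1) · (1 − (1)/53^2)^(-1) = 6080498115610191266973991/6635764829241999360000000.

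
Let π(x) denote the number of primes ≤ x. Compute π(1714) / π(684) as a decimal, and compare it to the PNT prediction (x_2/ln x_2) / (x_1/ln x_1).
π(1714)/π(684) = 267/124 ≈ 2.1532;  PNT prediction ≈ 2.1967.

π(684) = 124 and π(1714) = 267, so π(1714)/π(684) ≈ 2.1532. The PNT-predicted ratio is (1714/ln(1714)) / (684/ln(684)) ≈ 2.1967. The two agree to within a few percent, as expected.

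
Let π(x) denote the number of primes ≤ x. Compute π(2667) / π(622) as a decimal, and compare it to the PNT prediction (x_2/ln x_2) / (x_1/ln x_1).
π(2667)/π(622) = 386/114 ≈ 3.3860;  PNT prediction ≈ 3.4965.

π(622) = 114 and π(2667) = 386, so π(2667)/π(622) ≈ 3.3860. The PNT-predicted ratio is (2667/ln(2667)) / (622/ln(622)) ≈ 3.4965. The two agree to within a few percent, as expected.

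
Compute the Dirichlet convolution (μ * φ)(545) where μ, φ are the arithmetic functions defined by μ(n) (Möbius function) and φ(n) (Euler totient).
(μ * φ)(545) = 321

Divisors of 545: [1, 5, 109, 545]. For each d | 545:
  d = 1: μ(1) · φ(545/1) = 1 · 432 = 432
  d = 5: μ(5) · φ(545/5) = -1 · 108 = -108
  d = 109: μ(109) · φ(545/109) = -1 · 4 = -4
  d = 545: μ(545) · φ(545/545) = 1 · 1 = 1
Summing: (μ * φ)(545) = 432 + -108 + -4 + 1 = 321.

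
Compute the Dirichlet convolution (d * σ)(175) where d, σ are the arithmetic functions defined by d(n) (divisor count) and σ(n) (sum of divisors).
(d * σ)(175) = 460

Divisors of 175: [1, 5, 7, 25, 35, 175]. For each d | 175:
  d = 1: d(1) · σ(175/1) = 1 · 248 = 248
  d = 5: d(5) · σ(175/5) = 2 · 48 = 96
  d = 7: d(7) · σ(175/7) = 2 · 31 = 62
  d = 25: d(25) · σ(175/25) = 3 · 8 = 24
  d = 35: d(35) · σ(175/35) = 4 · 6 = 24
  d = 175: d(175) · σ(175/175) = 6 · 1 = 6
Summing: (d * σ)(175) = 248 + 96 + 62 + 24 + 24 + 6 = 460.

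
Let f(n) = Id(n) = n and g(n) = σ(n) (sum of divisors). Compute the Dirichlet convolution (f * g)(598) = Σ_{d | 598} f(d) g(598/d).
(Id * σ)(598) = 6345

Divisors of 598: [1, 2, 13, 23, 26, 46, 299, 598]. For each d | 598:
  d = 1: Id(1) · σ(598/1) = 1 · 1008 = 1008
  d = 2: Id(2) · σ(598/2) = 2 · 336 = 672
  d = 13: Id(13) · σ(598/13) = 13 · 72 = 936
  d = 23: Id(23) · σ(598/23) = 23 · 42 = 966
  d = 26: Id(26) · σ(598/26) = 26 · 24 = 624
  d = 46: Id(46) · σ(598/46) = 46 · 14 = 644
  d = 299: Id(299) · σ(598/299) = 299 · 3 = 897
  d = 598: Id(598) · σ(598/598) = 598 · 1 = 598
Summing: (Id * σ)(598) = 1008 + 672 + 936 + 966 + 624 + 644 + 897 + 598 = 6345.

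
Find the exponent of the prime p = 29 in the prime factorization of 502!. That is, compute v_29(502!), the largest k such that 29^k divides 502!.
v_29(502!) = 17

Legendre's formula: v_p(n!) = Σ_{k ≥ 1} ⌊n / p^k⌋. For p = 29, n = 502, the terms are:
  ⌊502/29^1⌋ = ⌊502/29⌋ = 17
(the next term ⌊502/29^2⌋ = 0, terminating the sum). Summing: v_29(502!) = 17 = 17.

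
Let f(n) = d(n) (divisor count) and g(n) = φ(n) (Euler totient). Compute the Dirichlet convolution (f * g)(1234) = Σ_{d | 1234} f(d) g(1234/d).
(d * φ)(1234) = 1854

Divisors of 1234: [1, 2, 617, 1234]. For each d | 1234:
  d = 1: d(1) · φ(1234/1) = 1 · 616 = 616
  d = 2: d(2) · φ(1234/2) = 2 · 616 = 1232
  d = 617: d(617) · φ(1234/617) = 2 · 1 = 2
  d = 1234: d(1234) · φ(1234/1234) = 4 · 1 = 4
Summing: (d * φ)(1234) = 616 + 1232 + 2 + 4 = 1854.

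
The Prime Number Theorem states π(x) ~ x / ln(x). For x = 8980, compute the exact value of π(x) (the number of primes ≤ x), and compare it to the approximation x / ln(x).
π(8980) = 1116;  x/ln(x) ≈ 986.51;  relative error ≈ 11.60%.

Directly count primes up to 8980: π(8980) = 1116. The PNT approximation gives 8980/ln(8980) ≈ 8980/9.10276 ≈ 986.51. Relative error (π(x) − x/ln(x)) / π(x) ≈ 11.60%; the approximation is known to undercount slightly (Li(x) is a better estimate).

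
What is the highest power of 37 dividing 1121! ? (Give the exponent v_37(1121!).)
v_37(1121!) = 30

Legendre's formula: v_p(n!) = Σ_{k ≥ 1} ⌊n / p^k⌋. For p = 37, n = 1121, the terms are:
  ⌊1121/37^1⌋ = ⌊1121/37⌋ = 30
(the next term ⌊1121/37^2⌋ = 0, terminating the sum). Summing: v_37(1121!) = 30 = 30.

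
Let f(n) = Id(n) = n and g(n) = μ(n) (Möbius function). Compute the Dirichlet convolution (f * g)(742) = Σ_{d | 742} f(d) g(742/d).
(Id * μ)(742) = 312

Divisors of 742: [1, 2, 7, 14, 53, 106, 371, 742]. For each d | 742:
  d = 1: Id(1) · μ(742/1) = 1 · -1 = -1
  d = 2: Id(2) · μ(742/2) = 2 · 1 = 2
  d = 7: Id(7) · μ(742/7) = 7 · 1 = 7
  d = 14: Id(14) · μ(742/14) = 14 · -1 = -14
  d = 53: Id(53) · μ(742/53) = 53 · 1 = 53
  d = 106: Id(106) · μ(742/106) = 106 · -1 = -106
  d = 371: Id(371) · μ(742/371) = 371 · -1 = -371
  d = 742: Id(742) · μ(742/742) = 742 · 1 = 742
Summing: (Id * μ)(742) = -1 + 2 + 7 + -14 + 53 + -106 + -371 + 742 = 312.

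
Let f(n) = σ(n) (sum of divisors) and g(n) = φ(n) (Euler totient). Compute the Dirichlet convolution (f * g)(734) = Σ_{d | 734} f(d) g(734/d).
(σ * φ)(734) = 2936

Divisors of 734: [1, 2, 367, 734]. For each d | 734:
  d = 1: σ(1) · φ(734/1) = 1 · 366 = 366
  d = 2: σ(2) · φ(734/2) = 3 · 366 = 1098
  d = 367: σ(367) · φ(734/367) = 368 · 1 = 368
  d = 734: σ(734) · φ(734/734) = 1104 · 1 = 1104
Summing: (σ * φ)(734) = 366 + 1098 + 368 + 1104 = 2936.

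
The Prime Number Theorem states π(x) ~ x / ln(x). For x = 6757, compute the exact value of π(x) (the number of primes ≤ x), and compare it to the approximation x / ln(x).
π(6757) = 869;  x/ln(x) ≈ 766.24;  relative error ≈ 11.82%.

Directly count primes up to 6757: π(6757) = 869. The PNT approximation gives 6757/ln(6757) ≈ 6757/8.81833 ≈ 766.24. Relative error (π(x) − x/ln(x)) / π(x) ≈ 11.82%; the approximation is known to undercount slightly (Li(x) is a better estimate).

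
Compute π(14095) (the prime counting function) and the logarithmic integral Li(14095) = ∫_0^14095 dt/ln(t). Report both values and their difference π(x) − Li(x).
π(14095) = 1662;  Li(14095) ≈ 1682.21;  π(x) − Li(x) ≈ -20.21.

Direct count of primes ≤ 14095 gives π(14095) = 1662. Numerical evaluation of the logarithmic integral gives Li(14095) ≈ 1682.21. The difference π(x) − Li(x) ≈ -20.21 is typically negative for small/moderate x (Li(x) overestimates), though Littlewood's theorem shows this sign changes infinitely often.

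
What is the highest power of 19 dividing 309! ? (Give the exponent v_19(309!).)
v_19(309!) = 16

Legendre's formula: v_p(n!) = Σ_{k ≥ 1} ⌊n / p^k⌋. For p = 19, n = 309, the terms are:
  ⌊309/19^1⌋ = ⌊309/19⌋ = 16
(the next term ⌊309/19^2⌋ = 0, terminating the sum). Summing: v_19(309!) = 16 = 16.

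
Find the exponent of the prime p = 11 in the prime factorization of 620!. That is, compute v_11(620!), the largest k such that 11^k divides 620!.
v_11(620!) = 61

Legendre's formula: v_p(n!) = Σ_{k ≥ 1} ⌊n / p^k⌋. For p = 11, n = 620, the terms are:
  ⌊620/11^1⌋ = ⌊620/11⌋ = 56
  ⌊620/11^2⌋ = ⌊620/121⌋ = 5
(the next term ⌊620/11^3⌋ = 0, terminating the sum). Summing: v_11(620!) = 56 + 5 = 61.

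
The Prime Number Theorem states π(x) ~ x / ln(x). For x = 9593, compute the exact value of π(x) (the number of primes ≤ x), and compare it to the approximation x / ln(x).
π(9593) = 1184;  x/ln(x) ≈ 1046.27;  relative error ≈ 11.63%.

Directly count primes up to 9593: π(9593) = 1184. The PNT approximation gives 9593/ln(9593) ≈ 9593/9.16879 ≈ 1046.27. Relative error (π(x) − x/ln(x)) / π(x) ≈ 11.63%; the approximation is known to undercount slightly (Li(x) is a better estimate).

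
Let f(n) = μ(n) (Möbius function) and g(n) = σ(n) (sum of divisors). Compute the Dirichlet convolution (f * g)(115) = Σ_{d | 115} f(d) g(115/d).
(μ * σ)(115) = 115

Divisors of 115: [1, 5, 23, 115]. For each d | 115:
  d = 1: μ(1) · σ(115/1) = 1 · 144 = 144
  d = 5: μ(5) · σ(115/5) = -1 · 24 = -24
  d = 23: μ(23) · σ(115/23) = -1 · 6 = -6
  d = 115: μ(115) · σ(115/115) = 1 · 1 = 1
Summing: (μ * σ)(115) = 144 + -24 + -6 + 1 = 115.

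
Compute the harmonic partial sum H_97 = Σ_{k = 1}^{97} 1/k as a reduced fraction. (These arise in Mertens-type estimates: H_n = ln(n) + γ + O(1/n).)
H_97 = 359553024620966925518018240656745677092407/69720375229712477164533808935312303556800

Direct summation: H_97 = 1 + 1/2 + ... + 1/97. The least common denominator is lcm(1, ..., 97) = 69720375229712477164533808935312303556800; over this denominator the numerator is 69720375229712477164533808935312303556800 + 34860187614856238582266904467656151778400 + 23240125076570825721511269645104101185600 + 17430093807428119291133452233828075889200 + 13944075045942495432906761787062460711360 + 11620062538285412860755634822552050592800 + 9960053604244639594933401276473186222400 + 8715046903714059645566726116914037944600 + 7746708358856941907170423215034700395200 + 6972037522971247716453380893531230355680 + 6338215929973861560412164448664754868800 + 5810031269142706430377817411276025296400 + 5363105786900959781887216071947100273600 + 4980026802122319797466700638236593111200 + 4648025015314165144302253929020820237120 + 4357523451857029822783363058457018972300 + 4101198542924263362619635819724253150400 + 3873354179428470953585211607517350197600 + 3669493433142761956028095207121700187200 + 3486018761485623858226690446765615177840 + 3320017868081546531644467092157728740800 + 3169107964986930780206082224332377434400 + 3031320662161412050631904736317926241600 + 2905015634571353215188908705638012648200 + 2788815009188499086581352357412492142272 + 2681552893450479890943608035973550136800 + 2582236119618980635723474405011566798400 + 2490013401061159898733350319118296555600 + 2404150869990085419466683066734907019200 + 2324012507657082572151126964510410118560 + 2249044362248789585952703514042332372800 + 2178761725928514911391681529228509486150 + 2112738643324620520137388149554918289600 + 2050599271462131681309817909862126575200 + 1992010720848927918986680255294637244480 + 1936677089714235476792605803758675098800 + 1884334465667904788230643484738170366400 + 1834746716571380978014047603560850093600 + 1787701928966986593962405357315700091200 + 1743009380742811929113345223382807588920 + 1700496956822255540598385583788104964800 + 1660008934040773265822233546078864370400 + 1621404075109592492198460672914239617600 + 1584553982493465390103041112166188717200 + 1549341671771388381434084643006940079040 + 1515660331080706025315952368158963120800 + 1483412238930052705628378913517283054400 + 1452507817285676607594454352819006324100 + 1422864800606377084990485896639026603200 + 1394407504594249543290676178706246071136 + 1367066180974754454206545273241417716800 + 1340776446725239945471804017986775068400 + 1315478777919103342727052998779477425600 + 1291118059809490317861737202505783399200 + 1267643185994772312082432889732950973760 + 1245006700530579949366675159559148277800 + 1223164477714253985342698402373900062400 + 1202075434995042709733341533367453509600 + 1181701275079872494314132354835801755200 + 1162006253828541286075563482255205059280 + 1142956970978893068271046048119873828800 + 1124522181124394792976351757021166186400 + 1106672622693848843881489030719242913600 + 1089380862964257455695840764614254743075 + 1072621157380191956377443214389420054720 + 1056369321662310260068694074777459144800 + 1040602615368842942754235954258392590400 + 1025299635731065840654908954931063287600 + 1010440220720470683543968245439308747200 + 996005360424463959493340127647318622240 + 981977115911443340345546604722708500800 + 968338544857117738396302901879337549400 + 955073633283732563897723410072771281600 + 942167232833952394115321742369085183200 + 929605003062833028860450785804164047424 + 917373358285690489007023801780425046800 + 905459418567694508630309206952107838400 + 893850964483493296981202678657850045600 + 882536395312816166639668467535598779200 + 871504690371405964556672611691403794460 + 860745373206326878574491468337188932800 + 850248478411127770299192791894052482400 + 840004520839909363428118179943521729600 + 830004467020386632911116773039432185200 + 820239708584852672523927163944850630080 + 810702037554796246099230336457119808800 + 801383623330028473155561022244969006400 + 792276991246732695051520556083094358600 + 783375002581039069264424819497891051200 + 774670835885694190717042321503470039520 + 766157969557279968841030867421014324800 + 757830165540353012657976184079481560400 + 749681454082929861984234504680777457600 + 741706119465026352814189456758641527200 + 733898686628552391205619041424340037440 + 726253908642838303797227176409503162050 + 718766754945489455304472257065075294400 = 359553024620966925518018240656745677092407, so H_97 = 359553024620966925518018240656745677092407/69720375229712477164533808935312303556800 (already in lowest terms) ≈ 5.15707. (The PNT-adjacent estimate ln(97) + γ ≈ 5.15193 matches within O(1/n).)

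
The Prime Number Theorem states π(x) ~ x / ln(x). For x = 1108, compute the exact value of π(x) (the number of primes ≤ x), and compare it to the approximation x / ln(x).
π(1108) = 185;  x/ln(x) ≈ 158.05;  relative error ≈ 14.57%.

Directly count primes up to 1108: π(1108) = 185. The PNT approximation gives 1108/ln(1108) ≈ 1108/7.01031 ≈ 158.05. Relative error (π(x) − x/ln(x)) / π(x) ≈ 14.57%; the approximation is known to undercount slightly (Li(x) is a better estimate).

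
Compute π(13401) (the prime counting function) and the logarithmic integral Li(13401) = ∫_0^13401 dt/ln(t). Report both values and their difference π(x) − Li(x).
π(13401) = 1589;  Li(13401) ≈ 1609.37;  π(x) − Li(x) ≈ -20.37.

Direct count of primes ≤ 13401 gives π(13401) = 1589. Numerical evaluation of the logarithmic integral gives Li(13401) ≈ 1609.37. The difference π(x) − Li(x) ≈ -20.37 is typically negative for small/moderate x (Li(x) overestimates), though Littlewood's theorem shows this sign changes infinitely often.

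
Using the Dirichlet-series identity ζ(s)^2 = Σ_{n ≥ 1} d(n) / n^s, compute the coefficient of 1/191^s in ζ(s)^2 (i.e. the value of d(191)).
d(191) = 2

ζ(s)^2 = (Σ 1/m^s)(Σ 1/k^s). The coefficient of 1/n^s in the product is the number of ordered pairs (m, k) with mk = n, which equals d(n). For n = 191, divisors are [1, 191], so d(191) = 2.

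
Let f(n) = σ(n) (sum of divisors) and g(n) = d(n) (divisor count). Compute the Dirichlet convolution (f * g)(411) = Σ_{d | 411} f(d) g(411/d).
(σ * d)(411) = 840

Divisors of 411: [1, 3, 137, 411]. For each d | 411:
  d = 1: σ(1) · d(411/1) = 1 · 4 = 4
  d = 3: σ(3) · d(411/3) = 4 · 2 = 8
  d = 137: σ(137) · d(411/137) = 138 · 2 = 276
  d = 411: σ(411) · d(411/411) = 552 · 1 = 552
Summing: (σ * d)(411) = 4 + 8 + 276 + 552 = 840.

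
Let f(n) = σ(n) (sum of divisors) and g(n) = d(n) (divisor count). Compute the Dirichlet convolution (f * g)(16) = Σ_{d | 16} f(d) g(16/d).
(σ * d)(16) = 99

Divisors of 16: [1, 2, 4, 8, 16]. For each d | 16:
  d = 1: σ(1) · d(16/1) = 1 · 5 = 5
  d = 2: σ(2) · d(16/2) = 3 · 4 = 12
  d = 4: σ(4) · d(16/4) = 7 · 3 = 21
  d = 8: σ(8) · d(16/8) = 15 · 2 = 30
  d = 16: σ(16) · d(16/16) = 31 · 1 = 31
Summing: (σ * d)(16) = 5 + 12 + 21 + 30 + 31 = 99.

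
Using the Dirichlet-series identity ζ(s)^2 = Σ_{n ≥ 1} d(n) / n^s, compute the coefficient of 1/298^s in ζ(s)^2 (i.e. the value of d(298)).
d(298) = 4

ζ(s)^2 = (Σ 1/m^s)(Σ 1/k^s). The coefficient of 1/n^s in the product is the number of ordered pairs (m, k) with mk = n, which equals d(n). For n = 298, divisors are [1, 2, 149, 298], so d(298) = 4.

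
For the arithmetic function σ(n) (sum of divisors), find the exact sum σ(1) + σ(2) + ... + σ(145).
Σ_{n ≤ 145} σ(n) = 17366

Compute σ(n) for each 1 ≤ n ≤ 145: σ(1) = 1, σ(2) = 3, σ(3) = 4, σ(4) = 7, σ(5) = 6, σ(6) = 12, σ(7) = 8, σ(8) = 15, σ(9) = 13, σ(10) = 18, σ(11) = 12, σ(12) = 28, σ(13) = 14, σ(14) = 24, σ(15) = 24, σ(16) = 31, σ(17) = 18, σ(18) = 39, σ(19) = 20, σ(20) = 42, σ(21) = 32, σ(22) = 36, σ(23) = 24, σ(24) = 60, σ(25) = 31, σ(26) = 42, σ(27) = 40, σ(28) = 56, σ(29) = 30, σ(30) = 72, σ(31) = 32, σ(32) = 63, σ(33) = 48, σ(34) = 54, σ(35) = 48, σ(36) = 91, σ(37) = 38, σ(38) = 60, σ(39) = 56, σ(40) = 90, σ(41) = 42, σ(42) = 96, σ(43) = 44, σ(44) = 84, σ(45) = 78, σ(46) = 72, σ(47) = 48, σ(48) = 124, σ(49) = 57, σ(50) = 93, σ(51) = 72, σ(52) = 98, σ(53) = 54, σ(54) = 120, σ(55) = 72, σ(56) = 120, σ(57) = 80, σ(58) = 90, σ(59) = 60, σ(60) = 168, σ(61) = 62, σ(62) = 96, σ(63) = 104, σ(64) = 127, σ(65) = 84, σ(66) = 144, σ(67) = 68, σ(68) = 126, σ(69) = 96, σ(70) = 144, σ(71) = 72, σ(72) = 195, σ(73) = 74, σ(74) = 114, σ(75) = 124, σ(76) = 140, σ(77) = 96, σ(78) = 168, σ(79) = 80, σ(80) = 186, σ(81) = 121, σ(82) = 126, σ(83) = 84, σ(84) = 224, σ(85) = 108, σ(86) = 132, σ(87) = 120, σ(88) = 180, σ(89) = 90, σ(90) = 234, σ(91) = 112, σ(92) = 168, σ(93) = 128, σ(94) = 144, σ(95) = 120, σ(96) = 252, σ(97) = 98, σ(98) = 171, σ(99) = 156, σ(100) = 217, σ(101) = 102, σ(102) = 216, σ(103) = 104, σ(104) = 210, σ(105) = 192, σ(106) = 162, σ(107) = 108, σ(108) = 280, σ(109) = 110, σ(110) = 216, σ(111) = 152, σ(112) = 248, σ(113) = 114, σ(114) = 240, σ(115) = 144, σ(116) = 210, σ(117) = 182, σ(118) = 180, σ(119) = 144, σ(120) = 360, σ(121) = 133, σ(122) = 186, σ(123) = 168, σ(124) = 224, σ(125) = 156, σ(126) = 312, σ(127) = 128, σ(128) = 255, σ(129) = 176, σ(130) = 252, σ(131) = 132, σ(132) = 336, σ(133) = 160, σ(134) = 204, σ(135) = 240, σ(136) = 270, σ(137) = 138, σ(138) = 288, σ(139) = 140, σ(140) = 336, σ(141) = 192, σ(142) = 216, σ(143) = 168, σ(144) = 403, σ(145) = 180. Summing all 145 values: 17366. (Average order: Σ_{n ≤ x} σ(n) ~ (π²/12) x². For x = 145, (π²/12)·145² ≈ 17292.37.)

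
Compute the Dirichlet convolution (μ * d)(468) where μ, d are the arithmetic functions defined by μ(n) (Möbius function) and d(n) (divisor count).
(μ * d)(468) = 1

Divisors of 468: [1, 2, 3, 4, 6, 9, 12, 13, 18, 26, 36, 39, 52, 78, 117, 156, 234, 468]. For each d | 468:
  d = 1: μ(1) · d(468/1) = 1 · 18 = 18
  d = 2: μ(2) · d(468/2) = -1 · 12 = -12
  d = 3: μ(3) · d(468/3) = -1 · 12 = -12
  d = 4: μ(4) · d(468/4) = 0 · 6 = 0
  d = 6: μ(6) · d(468/6) = 1 · 8 = 8
  d = 9: μ(9) · d(468/9) = 0 · 6 = 0
  d = 12: μ(12) · d(468/12) = 0 · 4 = 0
  d = 13: μ(13) · d(468/13) = -1 · 9 = -9
  d = 18: μ(18) · d(468/18) = 0 · 4 = 0
  d = 26: μ(26) · d(468/26) = 1 · 6 = 6
  d = 36: μ(36) · d(468/36) = 0 · 2 = 0
  d = 39: μ(39) · d(468/39) = 1 · 6 = 6
  d = 52: μ(52) · d(468/52) = 0 · 3 = 0
  d = 78: μ(78) · d(468/78) = -1 · 4 = -4
  d = 117: μ(117) · d(468/117) = 0 · 3 = 0
  d = 156: μ(156) · d(468/156) = 0 · 2 = 0
  d = 234: μ(234) · d(468/234) = 0 · 2 = 0
  d = 468: μ(468) · d(468/468) = 0 · 1 = 0
Summing: (μ * d)(468) = 18 + -12 + -12 + 0 + 8 + 0 + 0 + -9 + 0 + 6 + 0 + 6 + 0 + -4 + 0 + 0 + 0 + 0 = 1.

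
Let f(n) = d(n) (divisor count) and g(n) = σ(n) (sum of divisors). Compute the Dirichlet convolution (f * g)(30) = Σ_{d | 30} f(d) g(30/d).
(d * σ)(30) = 240

Divisors of 30: [1, 2, 3, 5, 6, 10, 15, 30]. For each d | 30:
  d = 1: d(1) · σ(30/1) = 1 · 72 = 72
  d = 2: d(2) · σ(30/2) = 2 · 24 = 48
  d = 3: d(3) · σ(30/3) = 2 · 18 = 36
  d = 5: d(5) · σ(30/5) = 2 · 12 = 24
  d = 6: d(6) · σ(30/6) = 4 · 6 = 24
  d = 10: d(10) · σ(30/10) = 4 · 4 = 16
  d = 15: d(15) · σ(30/15) = 4 · 3 = 12
  d = 30: d(30) · σ(30/30) = 8 · 1 = 8
Summing: (d * σ)(30) = 72 + 48 + 36 + 24 + 24 + 16 + 12 + 8 = 240.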